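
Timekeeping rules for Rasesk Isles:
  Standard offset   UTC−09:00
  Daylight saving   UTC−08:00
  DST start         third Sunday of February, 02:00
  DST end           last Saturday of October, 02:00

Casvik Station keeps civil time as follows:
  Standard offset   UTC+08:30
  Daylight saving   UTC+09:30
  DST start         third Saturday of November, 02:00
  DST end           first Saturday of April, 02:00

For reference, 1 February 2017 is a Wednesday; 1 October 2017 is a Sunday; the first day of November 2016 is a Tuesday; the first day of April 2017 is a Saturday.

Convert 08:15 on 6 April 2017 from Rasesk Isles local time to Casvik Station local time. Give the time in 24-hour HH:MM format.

00:45

1 February 2017 is a Wednesday, so the first Sunday is February 5 and the third is February 19.
1 October 2017 is a Sunday, so Saturdays fall on 7, 14, 21, 28; the last is October 28.
6 April 2017 lies within the daylight-saving period (19 February – 28 October), so Rasesk Isles is on daylight time, UTC−08:00.
08:15 Rasesk Isles + 8h = 16:15 UTC.
1 November 2016 is a Tuesday, so the first Saturday is November 5 and the third is November 19.
1 April 2017 is a Saturday, so the first Saturday is April 1.
At the standard offset (UTC+08:30), 16:15 UTC + 8h30m = 00:45 Casvik Station standard time (rolling into the next day, 7 April 2017).
The standard-time date in Casvik Station, 7 April 2017, does not fall between 19 November 2016 and 1 April 2017, so daylight saving is not in effect and Casvik Station is at UTC+08:30.
16:15 UTC + 8h30m = 00:45 Casvik Station (rolling into the next day, 7 April 2017).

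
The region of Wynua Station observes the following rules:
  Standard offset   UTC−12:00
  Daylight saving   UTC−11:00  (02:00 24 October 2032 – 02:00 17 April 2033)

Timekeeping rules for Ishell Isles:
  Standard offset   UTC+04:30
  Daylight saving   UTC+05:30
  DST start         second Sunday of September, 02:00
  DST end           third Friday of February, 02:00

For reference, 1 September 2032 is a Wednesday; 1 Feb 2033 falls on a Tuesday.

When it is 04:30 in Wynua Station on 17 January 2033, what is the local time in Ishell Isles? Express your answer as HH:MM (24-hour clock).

21:00

17 January 2033 lies within the daylight-saving period (24 October 2032 – 17 April 2033), so Wynua Station is on daylight time, UTC−11:00.
04:30 Wynua Station + 11h = 15:30 UTC.
1 September 2032 is a Wednesday, so the first Sunday is September 5 and the second is September 12.
1 February 2033 is a Tuesday, so the first Friday is February 4 and the third is February 18.
At the standard offset (UTC+04:30), 15:30 UTC + 4h30m = 20:00 Ishell Isles standard time.
Daylight saving runs 12 September 2032 – 18 February 2033; the standard-time date in Ishell Isles, 17 January 2033, is inside that window, so Ishell Isles is at UTC+05:30.
15:30 UTC + 5h30m = 21:00 Ishell Isles.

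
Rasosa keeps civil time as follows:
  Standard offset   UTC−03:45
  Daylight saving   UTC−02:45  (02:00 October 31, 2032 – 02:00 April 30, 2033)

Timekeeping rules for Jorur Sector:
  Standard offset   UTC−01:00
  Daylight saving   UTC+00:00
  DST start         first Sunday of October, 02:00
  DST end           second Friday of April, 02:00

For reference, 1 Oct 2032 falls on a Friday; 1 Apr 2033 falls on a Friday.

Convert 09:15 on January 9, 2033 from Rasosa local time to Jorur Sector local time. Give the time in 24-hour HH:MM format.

January 9, 2033 lies within the daylight-saving period (31 October 2032 – 30 April 2033), so Rasosa is on daylight time, UTC−02:45.
09:15 Rasosa + 2h45m = 12:00 UTC.
1 October 2032 is a Friday, so the first Sunday is October 3.
1 April 2033 is a Friday, so the first Friday is April 1 and the second is April 8.
At the standard offset (UTC−01:00), 12:00 UTC − 1h = 11:00 Jorur Sector standard time.
Daylight saving runs 3 October 2032 – 8 April 2033; the standard-time date in Jorur Sector, January 9, 2033, is inside that window, so Jorur Sector is at UTC+00:00.
12:00 UTC + 0h = 12:00 Jorur Sector.

12:00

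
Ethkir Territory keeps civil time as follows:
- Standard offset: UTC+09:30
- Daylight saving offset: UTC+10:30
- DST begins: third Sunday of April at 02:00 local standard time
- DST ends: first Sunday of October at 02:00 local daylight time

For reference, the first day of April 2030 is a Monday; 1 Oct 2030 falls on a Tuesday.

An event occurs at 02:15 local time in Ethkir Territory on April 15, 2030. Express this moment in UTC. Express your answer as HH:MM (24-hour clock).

16:45

1 April 2030 is a Monday, so the first Sunday is April 7 and the third is April 21.
1 October 2030 is a Tuesday, so the first Sunday is October 6.
April 15, 2030 is outside the daylight-saving period (21 April – 6 October), so Ethkir Territory is on standard time, UTC+09:30.
02:15 local − 9h30m = 16:45 UTC (rolling into the previous day, 14 April 2030).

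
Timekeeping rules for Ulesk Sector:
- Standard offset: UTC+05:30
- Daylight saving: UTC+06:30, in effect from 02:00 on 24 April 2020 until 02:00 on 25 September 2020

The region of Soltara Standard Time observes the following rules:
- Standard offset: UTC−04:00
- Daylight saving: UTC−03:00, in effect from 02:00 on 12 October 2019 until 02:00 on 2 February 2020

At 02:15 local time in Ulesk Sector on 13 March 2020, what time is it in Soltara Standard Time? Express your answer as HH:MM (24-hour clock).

16:45

13 March 2020 is outside the daylight-saving period (24 April – 25 September), so Ulesk Sector is on standard time, UTC+05:30.
02:15 Ulesk Sector − 5h30m = 20:45 UTC (rolling into the previous day, 12 March 2020).
At the standard offset (UTC−04:00), 20:45 UTC − 4h = 16:45 Soltara Standard Time standard time.
The standard-time date in Soltara Standard Time, 12 March 2020, does not fall between 12 October 2019 and 2 February 2020, so daylight saving is not in effect and Soltara Standard Time is at UTC−04:00.
20:45 UTC − 4h = 16:45 Soltara Standard Time.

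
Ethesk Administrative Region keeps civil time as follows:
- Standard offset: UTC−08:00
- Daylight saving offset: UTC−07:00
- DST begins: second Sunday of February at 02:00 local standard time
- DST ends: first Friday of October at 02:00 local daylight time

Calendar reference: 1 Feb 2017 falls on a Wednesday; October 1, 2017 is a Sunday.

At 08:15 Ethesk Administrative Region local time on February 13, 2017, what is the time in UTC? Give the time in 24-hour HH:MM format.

1 February 2017 is a Wednesday, so the first Sunday is February 5 and the second is February 12.
1 October 2017 is a Sunday, so the first Friday is October 6.
Daylight saving runs 12 February – 6 October; February 13, 2017 is inside that window, so Ethesk Administrative Region is at UTC−07:00.
08:15 local + 7h = 15:15 UTC.

15:15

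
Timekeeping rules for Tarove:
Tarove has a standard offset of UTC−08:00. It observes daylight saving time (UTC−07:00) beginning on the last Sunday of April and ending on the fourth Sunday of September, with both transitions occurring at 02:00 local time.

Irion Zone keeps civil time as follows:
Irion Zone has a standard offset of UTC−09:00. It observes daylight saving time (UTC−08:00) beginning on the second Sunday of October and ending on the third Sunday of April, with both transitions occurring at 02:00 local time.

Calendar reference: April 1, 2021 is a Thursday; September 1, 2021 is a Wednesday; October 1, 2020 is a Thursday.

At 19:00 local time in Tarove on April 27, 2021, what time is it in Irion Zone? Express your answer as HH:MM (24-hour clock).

1 April 2021 is a Thursday, so Sundays fall on 4, 11, 18, 25; the last is April 25.
1 September 2021 is a Wednesday, so the first Sunday is September 5 and the fourth is September 26.
April 27, 2021 falls between 25 April and 26 September, so daylight saving is in effect and Tarove is at UTC−07:00.
19:00 Tarove + 7h = 02:00 UTC (rolling into the next day, 28 April 2021).
1 October 2020 is a Thursday, so the first Sunday is October 4 and the second is October 11.
1 April 2021 is a Thursday, so the first Sunday is April 4 and the third is April 18.
At the standard offset (UTC−09:00), 02:00 UTC − 9h = 17:00 Irion Zone standard time (rolling into the previous day, 27 April 2021).
Daylight saving runs 11 October 2020 – 18 April 2021; the standard-time date in Irion Zone, April 27, 2021, is outside that window, so Irion Zone is on standard time at UTC−09:00.
02:00 UTC − 9h = 17:00 Irion Zone (rolling into the previous day, 27 April 2021).

17:00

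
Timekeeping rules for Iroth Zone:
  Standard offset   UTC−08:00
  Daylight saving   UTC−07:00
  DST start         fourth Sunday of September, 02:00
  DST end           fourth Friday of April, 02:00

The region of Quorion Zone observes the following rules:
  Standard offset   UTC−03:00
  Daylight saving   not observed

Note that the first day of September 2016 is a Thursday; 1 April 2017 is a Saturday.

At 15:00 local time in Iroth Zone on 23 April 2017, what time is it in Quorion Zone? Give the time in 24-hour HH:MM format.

19:00

1 September 2016 is a Thursday, so the first Sunday is September 4 and the fourth is September 25.
1 April 2017 is a Saturday, so the first Friday is April 7 and the fourth is April 28.
23 April 2017 falls between 25 September 2016 and 28 April 2017, so daylight saving is in effect and Iroth Zone is at UTC−07:00.
15:00 Iroth Zone + 7h = 22:00 UTC.
Quorion Zone has no daylight saving, so its offset is UTC−03:00 year-round.
22:00 UTC − 3h = 19:00 Quorion Zone.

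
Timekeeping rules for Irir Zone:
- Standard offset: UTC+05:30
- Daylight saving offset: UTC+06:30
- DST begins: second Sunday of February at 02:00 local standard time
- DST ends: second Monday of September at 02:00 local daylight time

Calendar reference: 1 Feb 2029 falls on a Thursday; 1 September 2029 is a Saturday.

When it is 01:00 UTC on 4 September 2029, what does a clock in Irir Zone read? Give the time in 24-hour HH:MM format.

1 February 2029 is a Thursday, so the first Sunday is February 4 and the second is February 11.
1 September 2029 is a Saturday, so the first Monday is September 3 and the second is September 10.
At the standard offset (UTC+05:30), 01:00 UTC + 5h30m = 06:30 Irir Zone standard time.
The standard-time date in Irir Zone, 4 September 2029, falls between 11 February and 10 September, so daylight saving is in effect and Irir Zone is at UTC+06:30.
01:00 UTC + 6h30m = 07:30 local.

07:30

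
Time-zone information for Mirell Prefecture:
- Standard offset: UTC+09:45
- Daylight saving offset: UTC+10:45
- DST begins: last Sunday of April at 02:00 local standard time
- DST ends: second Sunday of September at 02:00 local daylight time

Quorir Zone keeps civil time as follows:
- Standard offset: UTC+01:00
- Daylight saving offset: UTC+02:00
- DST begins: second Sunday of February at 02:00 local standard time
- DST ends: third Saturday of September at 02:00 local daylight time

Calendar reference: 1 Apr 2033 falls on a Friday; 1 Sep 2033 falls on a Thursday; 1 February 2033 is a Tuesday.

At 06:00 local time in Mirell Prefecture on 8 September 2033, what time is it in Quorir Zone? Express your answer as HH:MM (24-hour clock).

21:15

1 April 2033 is a Friday, so Sundays fall on 3, 10, 17, 24; the last is April 24.
1 September 2033 is a Thursday, so the first Sunday is September 4 and the second is September 11.
Daylight saving runs 24 April – 11 September; 8 September 2033 is inside that window, so Mirell Prefecture is at UTC+10:45.
06:00 Mirell Prefecture − 10h45m = 19:15 UTC (rolling into the previous day, 7 September 2033).
1 February 2033 is a Tuesday, so the first Sunday is February 6 and the second is February 13.
1 September 2033 is a Thursday, so the first Saturday is September 3 and the third is September 17.
At the standard offset (UTC+01:00), 19:15 UTC + 1h = 20:15 Quorir Zone standard time.
The standard-time date in Quorir Zone, 7 September 2033, lies within the daylight-saving period (13 February – 17 September), so Quorir Zone is on daylight time, UTC+02:00.
19:15 UTC + 2h = 21:15 Quorir Zone.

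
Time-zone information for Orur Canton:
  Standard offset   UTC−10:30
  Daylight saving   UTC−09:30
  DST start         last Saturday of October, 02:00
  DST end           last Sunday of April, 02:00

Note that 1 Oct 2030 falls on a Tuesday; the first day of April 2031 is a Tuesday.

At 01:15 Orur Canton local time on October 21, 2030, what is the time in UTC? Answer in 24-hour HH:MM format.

11:45

1 October 2030 is a Tuesday, so Saturdays fall on 5, 12, 19, 26; the last is October 26.
1 April 2031 is a Tuesday, so Sundays fall on 6, 13, 20, 27; the last is April 27.
October 21, 2030 does not fall between 26 October 2030 and 27 April 2031, so daylight saving is not in effect and Orur Canton is at UTC−10:30.
01:15 local + 10h30m = 11:45 UTC.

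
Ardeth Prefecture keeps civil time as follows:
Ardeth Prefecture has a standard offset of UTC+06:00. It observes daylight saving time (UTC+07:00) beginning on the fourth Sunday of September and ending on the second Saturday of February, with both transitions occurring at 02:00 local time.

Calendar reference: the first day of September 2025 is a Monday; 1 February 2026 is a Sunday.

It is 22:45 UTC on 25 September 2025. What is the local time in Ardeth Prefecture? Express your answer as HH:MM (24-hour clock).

1 September 2025 is a Monday, so the first Sunday is September 7 and the fourth is September 28.
1 February 2026 is a Sunday, so the first Saturday is February 7 and the second is February 14.
At the standard offset (UTC+06:00), 22:45 UTC + 6h = 04:45 Ardeth Prefecture standard time (rolling into the next day, 26 September 2025).
The standard-time date in Ardeth Prefecture, 26 September 2025, does not fall between 28 September 2025 and 14 February 2026, so daylight saving is not in effect and Ardeth Prefecture is at UTC+06:00.
22:45 UTC + 6h = 04:45 local (rolling into the next day, 26 September 2025).

04:45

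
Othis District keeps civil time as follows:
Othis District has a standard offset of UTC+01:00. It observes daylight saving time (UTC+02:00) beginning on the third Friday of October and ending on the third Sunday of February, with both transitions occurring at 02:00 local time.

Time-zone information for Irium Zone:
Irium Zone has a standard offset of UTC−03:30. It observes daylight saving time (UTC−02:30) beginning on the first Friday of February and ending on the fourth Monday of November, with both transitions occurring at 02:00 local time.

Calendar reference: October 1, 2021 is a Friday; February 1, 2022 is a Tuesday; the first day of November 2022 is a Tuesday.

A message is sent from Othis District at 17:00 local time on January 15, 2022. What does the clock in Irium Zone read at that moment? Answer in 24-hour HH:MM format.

1 October 2021 is a Friday, so the first Friday is October 1 and the third is October 15.
1 February 2022 is a Tuesday, so the first Sunday is February 6 and the third is February 20.
Daylight saving runs 15 October 2021 – 20 February 2022; January 15, 2022 is inside that window, so Othis District is at UTC+02:00.
17:00 Othis District − 2h = 15:00 UTC.
1 February 2022 is a Tuesday, so the first Friday is February 4.
1 November 2022 is a Tuesday, so the first Monday is November 7 and the fourth is November 28.
At the standard offset (UTC−03:30), 15:00 UTC − 3h30m = 11:30 Irium Zone standard time.
The standard-time date in Irium Zone, January 15, 2022, does not fall between 4 February and 28 November, so daylight saving is not in effect and Irium Zone is at UTC−03:30.
15:00 UTC − 3h30m = 11:30 Irium Zone.

11:30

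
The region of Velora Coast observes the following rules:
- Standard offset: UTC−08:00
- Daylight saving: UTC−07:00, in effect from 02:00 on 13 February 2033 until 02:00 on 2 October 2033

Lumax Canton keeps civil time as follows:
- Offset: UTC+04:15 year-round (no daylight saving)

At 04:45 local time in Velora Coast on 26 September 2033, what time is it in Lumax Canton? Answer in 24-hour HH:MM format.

16:00

26 September 2033 lies within the daylight-saving period (13 February – 2 October), so Velora Coast is on daylight time, UTC−07:00.
04:45 Velora Coast + 7h = 11:45 UTC.
Lumax Canton stays on UTC+04:15 all year.
11:45 UTC + 4h15m = 16:00 Lumax Canton.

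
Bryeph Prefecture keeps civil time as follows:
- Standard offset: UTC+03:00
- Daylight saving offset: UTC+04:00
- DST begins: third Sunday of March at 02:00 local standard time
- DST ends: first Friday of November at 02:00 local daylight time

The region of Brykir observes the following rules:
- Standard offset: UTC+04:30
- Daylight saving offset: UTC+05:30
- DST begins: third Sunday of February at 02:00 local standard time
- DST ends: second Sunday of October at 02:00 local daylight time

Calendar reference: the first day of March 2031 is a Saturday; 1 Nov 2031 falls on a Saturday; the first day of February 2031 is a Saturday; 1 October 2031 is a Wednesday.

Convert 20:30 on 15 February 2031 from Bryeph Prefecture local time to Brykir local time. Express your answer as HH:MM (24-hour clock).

22:00

1 March 2031 is a Saturday, so the first Sunday is March 2 and the third is March 16.
1 November 2031 is a Saturday, so the first Friday is November 7.
15 February 2031 is outside the daylight-saving period (16 March – 7 November), so Bryeph Prefecture is on standard time, UTC+03:00.
20:30 Bryeph Prefecture − 3h = 17:30 UTC.
1 February 2031 is a Saturday, so the first Sunday is February 2 and the third is February 16.
1 October 2031 is a Wednesday, so the first Sunday is October 5 and the second is October 12.
At the standard offset (UTC+04:30), 17:30 UTC + 4h30m = 22:00 Brykir standard time.
Daylight saving runs 16 February – 12 October; the standard-time date in Brykir, 15 February 2031, is outside that window, so Brykir is on standard time at UTC+04:30.
17:30 UTC + 4h30m = 22:00 Brykir.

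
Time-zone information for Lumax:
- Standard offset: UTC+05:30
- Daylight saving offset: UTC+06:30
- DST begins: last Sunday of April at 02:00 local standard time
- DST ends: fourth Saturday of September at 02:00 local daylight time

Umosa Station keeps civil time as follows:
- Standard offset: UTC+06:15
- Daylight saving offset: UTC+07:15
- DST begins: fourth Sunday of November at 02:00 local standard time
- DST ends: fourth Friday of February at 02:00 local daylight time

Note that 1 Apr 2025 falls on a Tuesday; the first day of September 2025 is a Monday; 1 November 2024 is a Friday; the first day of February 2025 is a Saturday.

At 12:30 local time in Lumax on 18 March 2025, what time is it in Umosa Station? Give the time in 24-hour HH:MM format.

13:15

1 April 2025 is a Tuesday, so Sundays fall on 6, 13, 20, 27; the last is April 27.
1 September 2025 is a Monday, so the first Saturday is September 6 and the fourth is September 27.
18 March 2025 does not fall between 27 April and 27 September, so daylight saving is not in effect and Lumax is at UTC+05:30.
12:30 Lumax − 5h30m = 07:00 UTC.
1 November 2024 is a Friday, so the first Sunday is November 3 and the fourth is November 24.
1 February 2025 is a Saturday, so the first Friday is February 7 and the fourth is February 28.
At the standard offset (UTC+06:15), 07:00 UTC + 6h15m = 13:15 Umosa Station standard time.
The standard-time date in Umosa Station, 18 March 2025, does not fall between 24 November 2024 and 28 February 2025, so daylight saving is not in effect and Umosa Station is at UTC+06:15.
07:00 UTC + 6h15m = 13:15 Umosa Station.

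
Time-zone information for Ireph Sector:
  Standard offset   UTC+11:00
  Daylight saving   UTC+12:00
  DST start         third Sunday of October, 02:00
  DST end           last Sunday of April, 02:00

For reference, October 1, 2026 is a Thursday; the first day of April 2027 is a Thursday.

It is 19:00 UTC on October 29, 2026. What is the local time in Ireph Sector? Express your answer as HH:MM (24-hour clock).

07:00

1 October 2026 is a Thursday, so the first Sunday is October 4 and the third is October 18.
1 April 2027 is a Thursday, so Sundays fall on 4, 11, 18, 25; the last is April 25.
At the standard offset (UTC+11:00), 19:00 UTC + 11h = 06:00 Ireph Sector standard time (rolling into the next day, 30 October 2026).
The standard-time date in Ireph Sector, October 30, 2026, falls between 18 October 2026 and 25 April 2027, so daylight saving is in effect and Ireph Sector is at UTC+12:00.
19:00 UTC + 12h = 07:00 local (rolling into the next day, 30 October 2026).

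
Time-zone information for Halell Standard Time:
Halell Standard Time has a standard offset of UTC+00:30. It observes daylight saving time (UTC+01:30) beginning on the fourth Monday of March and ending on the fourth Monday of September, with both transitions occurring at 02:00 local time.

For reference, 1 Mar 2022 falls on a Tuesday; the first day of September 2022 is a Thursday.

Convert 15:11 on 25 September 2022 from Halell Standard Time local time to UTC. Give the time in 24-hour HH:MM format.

13:41

1 March 2022 is a Tuesday, so the first Monday is March 7 and the fourth is March 28.
1 September 2022 is a Thursday, so the first Monday is September 5 and the fourth is September 26.
25 September 2022 lies within the daylight-saving period (28 March – 26 September), so Halell Standard Time is on daylight time, UTC+01:30.
15:11 local − 1h30m = 13:41 UTC.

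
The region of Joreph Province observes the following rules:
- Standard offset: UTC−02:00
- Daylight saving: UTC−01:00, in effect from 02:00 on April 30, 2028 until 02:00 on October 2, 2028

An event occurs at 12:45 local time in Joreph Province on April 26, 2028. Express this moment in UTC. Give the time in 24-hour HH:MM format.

14:45

April 26, 2028 does not fall between 30 April and 2 October, so daylight saving is not in effect and Joreph Province is at UTC−02:00.
12:45 local + 2h = 14:45 UTC.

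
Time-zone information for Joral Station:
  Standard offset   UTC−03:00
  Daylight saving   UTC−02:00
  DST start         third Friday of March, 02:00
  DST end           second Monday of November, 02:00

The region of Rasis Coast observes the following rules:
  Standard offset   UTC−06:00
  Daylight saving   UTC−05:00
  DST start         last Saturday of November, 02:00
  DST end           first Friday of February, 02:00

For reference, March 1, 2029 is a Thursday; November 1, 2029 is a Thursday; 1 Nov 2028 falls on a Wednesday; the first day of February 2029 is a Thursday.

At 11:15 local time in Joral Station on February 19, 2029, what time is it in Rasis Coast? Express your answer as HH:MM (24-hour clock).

08:15

1 March 2029 is a Thursday, so the first Friday is March 2 and the third is March 16.
1 November 2029 is a Thursday, so the first Monday is November 5 and the second is November 12.
February 19, 2029 is outside the daylight-saving period (16 March – 12 November), so Joral Station is on standard time, UTC−03:00.
11:15 Joral Station + 3h = 14:15 UTC.
1 November 2028 is a Wednesday, so Saturdays fall on 4, 11, 18, 25; the last is November 25.
1 February 2029 is a Thursday, so the first Friday is February 2.
At the standard offset (UTC−06:00), 14:15 UTC − 6h = 08:15 Rasis Coast standard time.
Daylight saving runs 25 November 2028 – 2 February 2029; the standard-time date in Rasis Coast, February 19, 2029, is outside that window, so Rasis Coast is on standard time at UTC−06:00.
14:15 UTC − 6h = 08:15 Rasis Coast.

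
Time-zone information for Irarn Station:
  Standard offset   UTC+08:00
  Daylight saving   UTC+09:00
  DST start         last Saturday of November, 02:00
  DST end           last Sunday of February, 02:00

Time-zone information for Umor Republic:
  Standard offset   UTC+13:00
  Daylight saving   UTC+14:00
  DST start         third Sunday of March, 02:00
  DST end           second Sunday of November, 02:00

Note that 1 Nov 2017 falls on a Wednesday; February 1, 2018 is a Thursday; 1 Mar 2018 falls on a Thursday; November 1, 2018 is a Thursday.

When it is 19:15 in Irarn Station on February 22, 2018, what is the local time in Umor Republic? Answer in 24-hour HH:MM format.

23:15

1 November 2017 is a Wednesday, so Saturdays fall on 4, 11, 18, 25; the last is November 25.
1 February 2018 is a Thursday, so Sundays fall on 4, 11, 18, 25; the last is February 25.
Daylight saving runs 25 November 2017 – 25 February 2018; February 22, 2018 is inside that window, so Irarn Station is at UTC+09:00.
19:15 Irarn Station − 9h = 10:15 UTC.
1 March 2018 is a Thursday, so the first Sunday is March 4 and the third is March 18.
1 November 2018 is a Thursday, so the first Sunday is November 4 and the second is November 11.
At the standard offset (UTC+13:00), 10:15 UTC + 13h = 23:15 Umor Republic standard time.
Daylight saving runs 18 March – 11 November; the standard-time date in Umor Republic, February 22, 2018, is outside that window, so Umor Republic is on standard time at UTC+13:00.
10:15 UTC + 13h = 23:15 Umor Republic.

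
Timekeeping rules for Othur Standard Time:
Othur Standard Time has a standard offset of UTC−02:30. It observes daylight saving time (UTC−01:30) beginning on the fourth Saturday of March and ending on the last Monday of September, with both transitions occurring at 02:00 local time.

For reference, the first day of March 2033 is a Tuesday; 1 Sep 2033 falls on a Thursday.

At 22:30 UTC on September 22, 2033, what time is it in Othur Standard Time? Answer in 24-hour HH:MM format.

1 March 2033 is a Tuesday, so the first Saturday is March 5 and the fourth is March 26.
1 September 2033 is a Thursday, so Mondays fall on 5, 12, 19, 26; the last is September 26.
At the standard offset (UTC−02:30), 22:30 UTC − 2h30m = 20:00 Othur Standard Time standard time.
Daylight saving runs 26 March – 26 September; the standard-time date in Othur Standard Time, September 22, 2033, is inside that window, so Othur Standard Time is at UTC−01:30.
22:30 UTC − 1h30m = 21:00 local.

21:00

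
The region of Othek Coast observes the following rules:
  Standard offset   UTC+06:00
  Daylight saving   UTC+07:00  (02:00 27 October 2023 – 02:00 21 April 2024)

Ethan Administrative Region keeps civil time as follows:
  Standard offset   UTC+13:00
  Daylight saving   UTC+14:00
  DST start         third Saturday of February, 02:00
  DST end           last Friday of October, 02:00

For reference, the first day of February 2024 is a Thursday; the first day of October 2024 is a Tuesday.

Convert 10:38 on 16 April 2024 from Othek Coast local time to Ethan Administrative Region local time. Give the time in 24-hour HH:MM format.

17:38

Daylight saving runs 27 October 2023 – 21 April 2024; 16 April 2024 is inside that window, so Othek Coast is at UTC+07:00.
10:38 Othek Coast − 7h = 03:38 UTC.
1 February 2024 is a Thursday, so the first Saturday is February 3 and the third is February 17.
1 October 2024 is a Tuesday, so Fridays fall on 4, 11, 18, 25; the last is October 25.
At the standard offset (UTC+13:00), 03:38 UTC + 13h = 16:38 Ethan Administrative Region standard time.
Daylight saving runs 17 February – 25 October; the standard-time date in Ethan Administrative Region, 16 April 2024, is inside that window, so Ethan Administrative Region is at UTC+14:00.
03:38 UTC + 14h = 17:38 Ethan Administrative Region.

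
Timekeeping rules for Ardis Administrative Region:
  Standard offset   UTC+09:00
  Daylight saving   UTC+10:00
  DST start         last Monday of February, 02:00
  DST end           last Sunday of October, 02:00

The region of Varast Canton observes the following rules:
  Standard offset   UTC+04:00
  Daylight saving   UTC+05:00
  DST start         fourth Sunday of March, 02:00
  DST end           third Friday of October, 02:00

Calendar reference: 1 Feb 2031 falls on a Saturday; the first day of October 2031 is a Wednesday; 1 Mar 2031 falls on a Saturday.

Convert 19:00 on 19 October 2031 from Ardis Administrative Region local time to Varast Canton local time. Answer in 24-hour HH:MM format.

13:00

1 February 2031 is a Saturday, so Mondays fall on 3, 10, 17, 24; the last is February 24.
1 October 2031 is a Wednesday, so Sundays fall on 5, 12, 19, 26; the last is October 26.
19 October 2031 falls between 24 February and 26 October, so daylight saving is in effect and Ardis Administrative Region is at UTC+10:00.
19:00 Ardis Administrative Region − 10h = 09:00 UTC.
1 March 2031 is a Saturday, so the first Sunday is March 2 and the fourth is March 23.
1 October 2031 is a Wednesday, so the first Friday is October 3 and the third is October 17.
At the standard offset (UTC+04:00), 09:00 UTC + 4h = 13:00 Varast Canton standard time.
Daylight saving runs 23 March – 17 October; the standard-time date in Varast Canton, 19 October 2031, is outside that window, so Varast Canton is on standard time at UTC+04:00.
09:00 UTC + 4h = 13:00 Varast Canton.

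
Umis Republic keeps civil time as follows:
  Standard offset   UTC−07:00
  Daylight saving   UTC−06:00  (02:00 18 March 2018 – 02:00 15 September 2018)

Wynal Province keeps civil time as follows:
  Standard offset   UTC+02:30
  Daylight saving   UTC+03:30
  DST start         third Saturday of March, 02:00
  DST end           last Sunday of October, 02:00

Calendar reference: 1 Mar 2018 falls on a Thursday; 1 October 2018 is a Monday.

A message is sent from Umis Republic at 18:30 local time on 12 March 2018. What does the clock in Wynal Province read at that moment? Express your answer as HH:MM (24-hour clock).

04:00

12 March 2018 does not fall between 18 March and 15 September, so daylight saving is not in effect and Umis Republic is at UTC−07:00.
18:30 Umis Republic + 7h = 01:30 UTC (rolling into the next day, 13 March 2018).
1 March 2018 is a Thursday, so the first Saturday is March 3 and the third is March 17.
1 October 2018 is a Monday, so Sundays fall on 7, 14, 21, 28; the last is October 28.
At the standard offset (UTC+02:30), 01:30 UTC + 2h30m = 04:00 Wynal Province standard time.
The standard-time date in Wynal Province, 13 March 2018, does not fall between 17 March and 28 October, so daylight saving is not in effect and Wynal Province is at UTC+02:30.
01:30 UTC + 2h30m = 04:00 Wynal Province.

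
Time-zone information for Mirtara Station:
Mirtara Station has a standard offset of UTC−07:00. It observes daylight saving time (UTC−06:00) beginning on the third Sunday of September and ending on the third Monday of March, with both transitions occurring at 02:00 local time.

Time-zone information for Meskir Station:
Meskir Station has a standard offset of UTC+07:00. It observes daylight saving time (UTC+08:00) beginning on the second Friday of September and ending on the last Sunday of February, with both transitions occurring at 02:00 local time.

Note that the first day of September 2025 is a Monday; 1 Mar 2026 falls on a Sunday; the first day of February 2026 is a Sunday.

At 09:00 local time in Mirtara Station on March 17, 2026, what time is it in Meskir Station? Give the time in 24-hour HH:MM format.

23:00

1 September 2025 is a Monday, so the first Sunday is September 7 and the third is September 21.
1 March 2026 is a Sunday, so the first Monday is March 2 and the third is March 16.
March 17, 2026 does not fall between 21 September 2025 and 16 March 2026, so daylight saving is not in effect and Mirtara Station is at UTC−07:00.
09:00 Mirtara Station + 7h = 16:00 UTC.
1 September 2025 is a Monday, so the first Friday is September 5 and the second is September 12.
1 February 2026 is a Sunday, so Sundays fall on 1, 8, 15, 22; the last is February 22.
At the standard offset (UTC+07:00), 16:00 UTC + 7h = 23:00 Meskir Station standard time.
The standard-time date in Meskir Station, March 17, 2026, is outside the daylight-saving period (12 September 2025 – 22 February 2026), so Meskir Station is on standard time, UTC+07:00.
16:00 UTC + 7h = 23:00 Meskir Station.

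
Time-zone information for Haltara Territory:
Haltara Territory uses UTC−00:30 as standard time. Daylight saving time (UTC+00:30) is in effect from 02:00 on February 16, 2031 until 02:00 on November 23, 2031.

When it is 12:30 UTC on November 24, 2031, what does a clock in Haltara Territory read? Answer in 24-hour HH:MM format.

At the standard offset (UTC−00:30), 12:30 UTC − 0h30m = 12:00 Haltara Territory standard time.
The standard-time date in Haltara Territory, November 24, 2031, is outside the daylight-saving period (16 February – 23 November), so Haltara Territory is on standard time, UTC−00:30.
12:30 UTC − 0h30m = 12:00 local.

12:00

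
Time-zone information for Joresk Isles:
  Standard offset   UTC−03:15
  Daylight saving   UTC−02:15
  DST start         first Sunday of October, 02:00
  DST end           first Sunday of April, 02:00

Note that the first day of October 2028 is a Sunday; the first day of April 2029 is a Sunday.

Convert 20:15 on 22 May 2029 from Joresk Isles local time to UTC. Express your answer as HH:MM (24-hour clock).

1 October 2028 is a Sunday, so the first Sunday is October 1.
1 April 2029 is a Sunday, so the first Sunday is April 1.
22 May 2029 does not fall between 1 October 2028 and 1 April 2029, so daylight saving is not in effect and Joresk Isles is at UTC−03:15.
20:15 local + 3h15m = 23:30 UTC.

23:30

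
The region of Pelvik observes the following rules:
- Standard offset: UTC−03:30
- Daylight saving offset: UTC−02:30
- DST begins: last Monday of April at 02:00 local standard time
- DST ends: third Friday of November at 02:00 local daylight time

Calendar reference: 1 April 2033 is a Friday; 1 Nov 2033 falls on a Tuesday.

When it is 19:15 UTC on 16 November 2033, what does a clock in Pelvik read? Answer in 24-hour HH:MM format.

1 April 2033 is a Friday, so Mondays fall on 4, 11, 18, 25; the last is April 25.
1 November 2033 is a Tuesday, so the first Friday is November 4 and the third is November 18.
At the standard offset (UTC−03:30), 19:15 UTC − 3h30m = 15:45 Pelvik standard time.
The standard-time date in Pelvik, 16 November 2033, falls between 25 April and 18 November, so daylight saving is in effect and Pelvik is at UTC−02:30.
19:15 UTC − 2h30m = 16:45 local.

16:45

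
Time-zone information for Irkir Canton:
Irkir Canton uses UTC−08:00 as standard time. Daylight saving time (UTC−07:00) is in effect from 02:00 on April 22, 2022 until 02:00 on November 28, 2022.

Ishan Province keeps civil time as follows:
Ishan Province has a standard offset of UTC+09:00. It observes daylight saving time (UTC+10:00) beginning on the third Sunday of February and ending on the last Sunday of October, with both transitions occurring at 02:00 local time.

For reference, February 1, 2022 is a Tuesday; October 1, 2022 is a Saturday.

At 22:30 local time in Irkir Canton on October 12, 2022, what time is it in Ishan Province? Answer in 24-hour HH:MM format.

October 12, 2022 lies within the daylight-saving period (22 April – 28 November), so Irkir Canton is on daylight time, UTC−07:00.
22:30 Irkir Canton + 7h = 05:30 UTC (rolling into the next day, 13 October 2022).
1 February 2022 is a Tuesday, so the first Sunday is February 6 and the third is February 20.
1 October 2022 is a Saturday, so Sundays fall on 2, 9, 16, 23, 30; the last is October 30.
At the standard offset (UTC+09:00), 05:30 UTC + 9h = 14:30 Ishan Province standard time.
Daylight saving runs 20 February – 30 October; the standard-time date in Ishan Province, October 13, 2022, is inside that window, so Ishan Province is at UTC+10:00.
05:30 UTC + 10h = 15:30 Ishan Province.

15:30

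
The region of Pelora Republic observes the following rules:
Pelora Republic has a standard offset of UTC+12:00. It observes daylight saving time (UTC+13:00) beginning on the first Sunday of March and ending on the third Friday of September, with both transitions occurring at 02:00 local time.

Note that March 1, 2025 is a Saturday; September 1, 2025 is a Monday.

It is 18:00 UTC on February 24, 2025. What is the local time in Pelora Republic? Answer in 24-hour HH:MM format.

06:00

1 March 2025 is a Saturday, so the first Sunday is March 2.
1 September 2025 is a Monday, so the first Friday is September 5 and the third is September 19.
At the standard offset (UTC+12:00), 18:00 UTC + 12h = 06:00 Pelora Republic standard time (rolling into the next day, 25 February 2025).
The standard-time date in Pelora Republic, February 25, 2025, is outside the daylight-saving period (2 March – 19 September), so Pelora Republic is on standard time, UTC+12:00.
18:00 UTC + 12h = 06:00 local (rolling into the next day, 25 February 2025).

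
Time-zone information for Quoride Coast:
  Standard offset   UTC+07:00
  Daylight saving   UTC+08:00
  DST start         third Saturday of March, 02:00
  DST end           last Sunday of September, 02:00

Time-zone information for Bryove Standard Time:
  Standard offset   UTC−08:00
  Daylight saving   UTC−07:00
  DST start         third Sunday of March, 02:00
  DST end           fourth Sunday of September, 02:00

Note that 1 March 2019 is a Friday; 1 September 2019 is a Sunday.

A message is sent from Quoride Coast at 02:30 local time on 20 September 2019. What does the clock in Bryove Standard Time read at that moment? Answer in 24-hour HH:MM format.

11:30

1 March 2019 is a Friday, so the first Saturday is March 2 and the third is March 16.
1 September 2019 is a Sunday, so Sundays fall on 1, 8, 15, 22, 29; the last is September 29.
20 September 2019 falls between 16 March and 29 September, so daylight saving is in effect and Quoride Coast is at UTC+08:00.
02:30 Quoride Coast − 8h = 18:30 UTC (rolling into the previous day, 19 September 2019).
1 March 2019 is a Friday, so the first Sunday is March 3 and the third is March 17.
1 September 2019 is a Sunday, so the first Sunday is September 1 and the fourth is September 22.
At the standard offset (UTC−08:00), 18:30 UTC − 8h = 10:30 Bryove Standard Time standard time.
Daylight saving runs 17 March – 22 September; the standard-time date in Bryove Standard Time, 19 September 2019, is inside that window, so Bryove Standard Time is at UTC−07:00.
18:30 UTC − 7h = 11:30 Bryove Standard Time.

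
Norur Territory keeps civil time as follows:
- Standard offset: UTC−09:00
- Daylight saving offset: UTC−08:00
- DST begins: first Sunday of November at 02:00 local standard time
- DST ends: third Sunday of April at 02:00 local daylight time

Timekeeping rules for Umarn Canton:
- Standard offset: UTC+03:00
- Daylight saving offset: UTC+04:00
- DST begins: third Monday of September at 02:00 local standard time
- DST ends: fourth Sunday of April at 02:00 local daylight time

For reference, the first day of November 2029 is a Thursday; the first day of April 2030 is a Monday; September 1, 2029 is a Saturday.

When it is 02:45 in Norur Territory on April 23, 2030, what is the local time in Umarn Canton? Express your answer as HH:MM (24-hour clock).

1 November 2029 is a Thursday, so the first Sunday is November 4.
1 April 2030 is a Monday, so the first Sunday is April 7 and the third is April 21.
April 23, 2030 is outside the daylight-saving period (4 November 2029 – 21 April 2030), so Norur Territory is on standard time, UTC−09:00.
02:45 Norur Territory + 9h = 11:45 UTC.
1 September 2029 is a Saturday, so the first Monday is September 3 and the third is September 17.
1 April 2030 is a Monday, so the first Sunday is April 7 and the fourth is April 28.
At the standard offset (UTC+03:00), 11:45 UTC + 3h = 14:45 Umarn Canton standard time.
Daylight saving runs 17 September 2029 – 28 April 2030; the standard-time date in Umarn Canton, April 23, 2030, is inside that window, so Umarn Canton is at UTC+04:00.
11:45 UTC + 4h = 15:45 Umarn Canton.

15:45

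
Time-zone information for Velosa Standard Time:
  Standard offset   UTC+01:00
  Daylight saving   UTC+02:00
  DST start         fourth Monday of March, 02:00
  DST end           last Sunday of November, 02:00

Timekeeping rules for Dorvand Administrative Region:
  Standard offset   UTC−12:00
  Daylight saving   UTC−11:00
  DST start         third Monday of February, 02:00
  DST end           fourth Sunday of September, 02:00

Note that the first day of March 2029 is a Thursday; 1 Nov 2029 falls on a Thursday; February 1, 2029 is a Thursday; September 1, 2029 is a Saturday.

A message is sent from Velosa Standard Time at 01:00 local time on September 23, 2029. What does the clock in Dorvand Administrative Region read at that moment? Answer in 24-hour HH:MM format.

12:00

1 March 2029 is a Thursday, so the first Monday is March 5 and the fourth is March 26.
1 November 2029 is a Thursday, so Sundays fall on 4, 11, 18, 25; the last is November 25.
September 23, 2029 lies within the daylight-saving period (26 March – 25 November), so Velosa Standard Time is on daylight time, UTC+02:00.
01:00 Velosa Standard Time − 2h = 23:00 UTC (rolling into the previous day, 22 September 2029).
1 February 2029 is a Thursday, so the first Monday is February 5 and the third is February 19.
1 September 2029 is a Saturday, so the first Sunday is September 2 and the fourth is September 23.
At the standard offset (UTC−12:00), 23:00 UTC − 12h = 11:00 Dorvand Administrative Region standard time.
The standard-time date in Dorvand Administrative Region, September 22, 2029, lies within the daylight-saving period (19 February – 23 September), so Dorvand Administrative Region is on daylight time, UTC−11:00.
23:00 UTC − 11h = 12:00 Dorvand Administrative Region.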